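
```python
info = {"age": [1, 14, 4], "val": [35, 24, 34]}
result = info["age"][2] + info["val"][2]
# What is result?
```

Trace:
`info = {"age": [1, 14, 4], "val": [35, 24, 34]}` → info = {'age': [1, 14, 4], 'val': [35, 24, 34]}
`result = info["age"][2] + info["val"][2]` → result = 38
So result = 38

Answer: 38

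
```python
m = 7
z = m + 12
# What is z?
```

Trace:
`m = 7` → m = 7
`z = m + 12` → z = 19
So z = 19

Answer: 19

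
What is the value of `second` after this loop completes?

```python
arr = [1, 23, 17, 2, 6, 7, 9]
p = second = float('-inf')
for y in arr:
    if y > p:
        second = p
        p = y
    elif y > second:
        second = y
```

Second largest (with repeats) in [1, 23, 17, 2, 6, 7, 9]
`second` takes the values: -inf → 1 → 17

Answer: 17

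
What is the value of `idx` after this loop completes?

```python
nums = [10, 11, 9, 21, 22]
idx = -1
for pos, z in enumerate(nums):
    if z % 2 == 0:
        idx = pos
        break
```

First even number index in [10, 11, 9, 21, 22]
`idx` takes the values: -1 → 0

Answer: 0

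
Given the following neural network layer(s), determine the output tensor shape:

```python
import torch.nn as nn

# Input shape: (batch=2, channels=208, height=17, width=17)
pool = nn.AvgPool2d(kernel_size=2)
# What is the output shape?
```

Input: (2, 208, 17, 17) -> Output: (2, 208, 8, 8)

Answer: (2, 208, 8, 8)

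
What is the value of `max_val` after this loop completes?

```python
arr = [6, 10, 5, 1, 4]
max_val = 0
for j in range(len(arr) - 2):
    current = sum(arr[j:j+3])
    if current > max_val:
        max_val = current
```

Max sum of 3-element window in [6, 10, 5, 1, 4]
`max_val` takes the values: 0 → 21

Answer: 21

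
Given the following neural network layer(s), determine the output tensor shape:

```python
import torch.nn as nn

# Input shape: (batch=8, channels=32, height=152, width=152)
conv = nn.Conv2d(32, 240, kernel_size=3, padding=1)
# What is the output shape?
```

Input: (8, 32, 152, 152) -> Output: (8, 240, 152, 152)

Answer: (8, 240, 152, 152)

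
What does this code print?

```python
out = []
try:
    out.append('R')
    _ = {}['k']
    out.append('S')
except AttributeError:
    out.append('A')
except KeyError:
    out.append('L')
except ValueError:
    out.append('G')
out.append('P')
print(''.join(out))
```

Execution trace: 'R' (try body) → 'L' (except KeyError) → 'P' (after the try/except). Output: RLP

Answer: RLP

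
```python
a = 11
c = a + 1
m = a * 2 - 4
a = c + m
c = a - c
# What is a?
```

Trace:
`a = 11` → a = 11
`c = a + 1` → c = 12
`m = a * 2 - 4` → m = 18
`a = c + m` → a = 30
`c = a - c` → c = 18
So a = 30

Answer: 30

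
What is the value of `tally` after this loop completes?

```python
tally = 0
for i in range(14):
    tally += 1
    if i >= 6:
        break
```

Loop breaks when i reaches 6, tally is 7
`tally` takes the values: 0 → 1 → 2 → 3 → 4 → 5 → 6 → 7

Answer: 7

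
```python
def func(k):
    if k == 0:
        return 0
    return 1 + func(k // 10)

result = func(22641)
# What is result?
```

Count of digits of 22641: 5

Answer: 5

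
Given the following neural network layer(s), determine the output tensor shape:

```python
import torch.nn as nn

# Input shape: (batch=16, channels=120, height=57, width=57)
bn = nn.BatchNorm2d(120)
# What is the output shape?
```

Input: (16, 120, 57, 57) -> Output: (16, 120, 57, 57)

Answer: (16, 120, 57, 57)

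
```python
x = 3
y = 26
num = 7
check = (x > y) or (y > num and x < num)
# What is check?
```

Trace:
`x = 3` → x = 3
`y = 26` → y = 26
`num = 7` → num = 7
`check = (x > y) or (y > num and x < num)` → check = True
So check = True

Answer: True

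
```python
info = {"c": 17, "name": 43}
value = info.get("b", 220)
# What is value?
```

Trace:
`info = {"c": 17, "name": 43}` → info = {'c': 17, 'name': 43}
`value = info.get("b", 220)` → value = 220
So value = 220

Answer: 220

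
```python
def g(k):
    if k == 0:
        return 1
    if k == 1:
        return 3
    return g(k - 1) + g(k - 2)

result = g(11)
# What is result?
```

Build up from base cases: g(0)=1, g(1)=3, g(2)=4, g(3)=7, g(4)=11, g(5)=18, g(6)=29, ..., g(11)=322

Answer: 322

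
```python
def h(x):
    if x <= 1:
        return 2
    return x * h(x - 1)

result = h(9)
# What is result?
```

h(9) = 9 * 8 * 7 * 6 * 5 * 4 * 3 * 2 * 2 = 725760

Answer: 725760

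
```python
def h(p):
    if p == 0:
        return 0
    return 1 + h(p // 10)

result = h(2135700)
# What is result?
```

Count of digits of 2135700: 7

Answer: 7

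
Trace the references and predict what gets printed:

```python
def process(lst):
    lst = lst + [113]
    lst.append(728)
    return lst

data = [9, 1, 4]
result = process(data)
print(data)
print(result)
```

Key concept: rebinding parameter vs mutation.
Step by step:
`data = [9, 1, 4]` → data = [9, 1, 4]
`result = process(data)` → result = [9, 1, 4, 113, 728]
`print(data)` → prints [9, 1, 4]
`print(result)` → prints [9, 1, 4, 113, 728]

Answer:
[9, 1, 4]
[9, 1, 4, 113, 728]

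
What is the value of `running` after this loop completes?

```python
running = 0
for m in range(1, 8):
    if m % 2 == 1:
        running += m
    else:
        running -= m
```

Add odd, subtract even
`running` takes the values: 0 → 1 → -1 → 2 → -2 → 3 → -3 → 4

Answer: 4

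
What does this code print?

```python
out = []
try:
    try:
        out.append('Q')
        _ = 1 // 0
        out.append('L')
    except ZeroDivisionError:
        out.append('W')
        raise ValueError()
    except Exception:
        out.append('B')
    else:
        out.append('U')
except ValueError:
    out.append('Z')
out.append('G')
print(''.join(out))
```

Execution trace: 'Q' (inner try body) → 'W' (inner except ZeroDivisionError) → 'Z' (outer except ValueError) → 'G' (after the try/except). Output: QWZG

Answer: QWZG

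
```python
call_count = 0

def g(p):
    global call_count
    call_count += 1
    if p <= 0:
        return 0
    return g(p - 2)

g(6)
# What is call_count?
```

Linear recursion stepping by 2: 4 calls from p=6 down to ≤0.

Answer: 4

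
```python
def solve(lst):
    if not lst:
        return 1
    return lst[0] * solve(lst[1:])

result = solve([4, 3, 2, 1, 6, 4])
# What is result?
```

Product over [4, 3, 2, 1, 6, 4] = 4 * 3 * 2 * 1 * 6 * 4 = 576

Answer: 576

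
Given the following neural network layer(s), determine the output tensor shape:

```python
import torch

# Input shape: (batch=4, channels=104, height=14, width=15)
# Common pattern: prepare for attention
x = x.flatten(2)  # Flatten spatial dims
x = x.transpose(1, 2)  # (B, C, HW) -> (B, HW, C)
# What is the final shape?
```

Input: (4, 104, 14, 15) -> after flatten(2): (4, 104, 210) -> Output: (4, 210, 104)

Answer: (4, 210, 104)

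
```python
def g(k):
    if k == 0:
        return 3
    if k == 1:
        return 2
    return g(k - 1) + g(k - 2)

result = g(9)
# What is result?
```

Build up from base cases: g(0)=3, g(1)=2, g(2)=5, g(3)=7, g(4)=12, g(5)=19, g(6)=31, ..., g(9)=131

Answer: 131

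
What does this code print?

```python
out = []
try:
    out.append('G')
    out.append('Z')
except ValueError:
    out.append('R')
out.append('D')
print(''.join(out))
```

Execution trace: 'G' (try body) → 'Z' (try body, no exception) → 'D' (after the try/except). Output: GZD

Answer: GZD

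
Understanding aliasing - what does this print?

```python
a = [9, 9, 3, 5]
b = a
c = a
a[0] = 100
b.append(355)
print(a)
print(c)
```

Key concept: multiple aliases.
Step by step:
`a = [9, 9, 3, 5]` → a = [9, 9, 3, 5]
`b = a` → b = [9, 9, 3, 5] (same object as a)
`c = a` → c = [9, 9, 3, 5] (same object as a, b)
`a[0] = 100` → a = [100, 9, 3, 5] (same object as b, c); b = [100, 9, 3, 5] (same object as a, c); c = [100, 9, 3, 5] (same object as a, b)
`b.append(355)` → a = [100, 9, 3, 5, 355] (same object as b, c); b = [100, 9, 3, 5, 355] (same object as a, c); c = [100, 9, 3, 5, 355] (same object as a, b)
`print(a)` → prints [100, 9, 3, 5, 355]
`print(c)` → prints [100, 9, 3, 5, 355]

Answer:
[100, 9, 3, 5, 355]
[100, 9, 3, 5, 355]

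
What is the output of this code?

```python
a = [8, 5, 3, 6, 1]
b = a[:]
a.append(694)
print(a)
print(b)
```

Key concept: slice [:] creates copy.
Step by step:
`a = [8, 5, 3, 6, 1]` → a = [8, 5, 3, 6, 1]
`b = a[:]` → b = [8, 5, 3, 6, 1]
`a.append(694)` → a = [8, 5, 3, 6, 1, 694]
`print(a)` → prints [8, 5, 3, 6, 1, 694]
`print(b)` → prints [8, 5, 3, 6, 1]

Answer:
[8, 5, 3, 6, 1, 694]
[8, 5, 3, 6, 1]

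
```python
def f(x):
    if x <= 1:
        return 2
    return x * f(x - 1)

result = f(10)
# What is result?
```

f(10) = 10 * 9 * 8 * 7 * 6 * 5 * 4 * 3 * 2 * 2 = 7257600

Answer: 7257600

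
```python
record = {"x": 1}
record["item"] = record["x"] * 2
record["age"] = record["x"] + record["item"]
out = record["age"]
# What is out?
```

Trace:
`record = {"x": 1}` → record = {'x': 1}
`record["item"] = record["x"] * 2` → record = {'x': 1, 'item': 2}
`record["age"] = record["x"] + record["item"]` → record = {'x': 1, 'item': 2, 'age': 3}
`out = record["age"]` → out = 3
So out = 3

Answer: 3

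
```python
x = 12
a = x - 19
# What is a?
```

Trace:
`x = 12` → x = 12
`a = x - 19` → a = -7
So a = -7

Answer: -7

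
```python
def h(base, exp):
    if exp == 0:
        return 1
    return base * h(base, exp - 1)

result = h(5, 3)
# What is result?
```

h(5, 3) = 5 * 5 * 5 = 125

Answer: 125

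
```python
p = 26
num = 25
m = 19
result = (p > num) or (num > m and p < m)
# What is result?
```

Trace:
`p = 26` → p = 26
`num = 25` → num = 25
`m = 19` → m = 19
`result = (p > num) or (num > m and p < m)` → result = True
So result = True

Answer: True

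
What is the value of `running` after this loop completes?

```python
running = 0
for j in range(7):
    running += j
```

Sum of 0 to 6 = 21
`running` takes the values: 0 → 1 → 3 → 6 → 10 → 15 → 21

Answer: 21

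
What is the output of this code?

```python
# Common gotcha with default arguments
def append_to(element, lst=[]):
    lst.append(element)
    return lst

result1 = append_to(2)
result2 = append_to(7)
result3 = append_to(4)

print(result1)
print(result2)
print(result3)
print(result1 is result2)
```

Key concept: mutable default argument gotcha.
Step by step:
`result1 = append_to(2)` → result1 = [2]
`result2 = append_to(7)` → result1 = [2, 7] (same object as result2); result2 = [2, 7] (same object as result1)
`result3 = append_to(4)` → result1 = [2, 7, 4] (same object as result2, result3); result2 = [2, 7, 4] (same object as result1, result3); result3 = [2, 7, 4] (same object as result1, result2)
`print(result1)` → prints [2, 7, 4]
`print(result2)` → prints [2, 7, 4]
`print(result3)` → prints [2, 7, 4]
`print(result1 is result2)` → prints True

Answer:
[2, 7, 4]
[2, 7, 4]
[2, 7, 4]
True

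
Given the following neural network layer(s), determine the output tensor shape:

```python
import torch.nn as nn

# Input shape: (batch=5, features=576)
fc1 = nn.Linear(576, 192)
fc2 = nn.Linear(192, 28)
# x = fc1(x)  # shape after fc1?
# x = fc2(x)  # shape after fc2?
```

Input: (5, 576) -> after fc1: (5, 192) -> Output: (5, 28)

Answer: (5, 28)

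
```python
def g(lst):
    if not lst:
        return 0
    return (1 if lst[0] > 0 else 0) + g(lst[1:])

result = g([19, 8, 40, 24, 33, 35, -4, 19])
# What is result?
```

Count of positive elements in [19, 8, 40, 24, 33, 35, -4, 19] = 7

Answer: 7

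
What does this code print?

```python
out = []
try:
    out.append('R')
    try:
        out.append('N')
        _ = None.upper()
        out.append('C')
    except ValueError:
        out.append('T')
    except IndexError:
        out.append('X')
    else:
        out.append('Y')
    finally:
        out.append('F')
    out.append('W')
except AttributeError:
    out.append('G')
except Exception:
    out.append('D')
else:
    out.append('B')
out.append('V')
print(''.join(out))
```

Execution trace: 'R' (try body) → 'N' (inner try body) → 'F' (inner finally) → 'G' (except AttributeError) → 'V' (after the try/except). Output: RNFGV

Answer: RNFGV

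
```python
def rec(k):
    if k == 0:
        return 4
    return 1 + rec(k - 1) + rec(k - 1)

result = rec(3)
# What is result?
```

rec(k) = 1 + 2·rec(k-1), rec(0)=4. Closed form: (4+1)·2^3 - 1 = 39.

Answer: 39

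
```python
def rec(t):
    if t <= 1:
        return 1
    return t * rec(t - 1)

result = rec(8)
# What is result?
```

rec(8) = 8 * 7 * 6 * 5 * 4 * 3 * 2 * 1 = 40320

Answer: 40320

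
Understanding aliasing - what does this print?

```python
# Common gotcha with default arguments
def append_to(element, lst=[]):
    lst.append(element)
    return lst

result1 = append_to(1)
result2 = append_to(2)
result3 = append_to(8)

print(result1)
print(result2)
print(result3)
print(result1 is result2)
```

Key concept: mutable default argument gotcha.
Step by step:
`result1 = append_to(1)` → result1 = [1]
`result2 = append_to(2)` → result1 = [1, 2] (same object as result2); result2 = [1, 2] (same object as result1)
`result3 = append_to(8)` → result1 = [1, 2, 8] (same object as result2, result3); result2 = [1, 2, 8] (same object as result1, result3); result3 = [1, 2, 8] (same object as result1, result2)
`print(result1)` → prints [1, 2, 8]
`print(result2)` → prints [1, 2, 8]
`print(result3)` → prints [1, 2, 8]
`print(result1 is result2)` → prints True

Answer:
[1, 2, 8]
[1, 2, 8]
[1, 2, 8]
True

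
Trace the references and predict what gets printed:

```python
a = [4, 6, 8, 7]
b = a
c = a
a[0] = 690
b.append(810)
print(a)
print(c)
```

Key concept: multiple aliases.
Step by step:
`a = [4, 6, 8, 7]` → a = [4, 6, 8, 7]
`b = a` → b = [4, 6, 8, 7] (same object as a)
`c = a` → c = [4, 6, 8, 7] (same object as a, b)
`a[0] = 690` → a = [690, 6, 8, 7] (same object as b, c); b = [690, 6, 8, 7] (same object as a, c); c = [690, 6, 8, 7] (same object as a, b)
`b.append(810)` → a = [690, 6, 8, 7, 810] (same object as b, c); b = [690, 6, 8, 7, 810] (same object as a, c); c = [690, 6, 8, 7, 810] (same object as a, b)
`print(a)` → prints [690, 6, 8, 7, 810]
`print(c)` → prints [690, 6, 8, 7, 810]

Answer:
[690, 6, 8, 7, 810]
[690, 6, 8, 7, 810]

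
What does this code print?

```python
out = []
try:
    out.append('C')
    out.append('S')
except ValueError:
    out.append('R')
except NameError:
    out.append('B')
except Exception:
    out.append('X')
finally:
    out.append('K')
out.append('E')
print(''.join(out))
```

Execution trace: 'C' (try body) → 'S' (try body, no exception) → 'K' (finally) → 'E' (after the try/except). Output: CSKE

Answer: CSKE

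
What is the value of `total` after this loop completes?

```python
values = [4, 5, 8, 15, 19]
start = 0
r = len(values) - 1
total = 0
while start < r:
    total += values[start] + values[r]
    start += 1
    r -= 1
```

Sum of pairs from ends
`total` takes the values: 0 → 23 → 43

Answer: 43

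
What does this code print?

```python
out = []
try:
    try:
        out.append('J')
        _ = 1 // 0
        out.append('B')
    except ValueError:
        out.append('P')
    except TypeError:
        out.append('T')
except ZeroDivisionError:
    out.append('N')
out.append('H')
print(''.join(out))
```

Execution trace: 'J' (inner try body) → 'N' (outer except ZeroDivisionError) → 'H' (after the try/except). Output: JNH

Answer: JNH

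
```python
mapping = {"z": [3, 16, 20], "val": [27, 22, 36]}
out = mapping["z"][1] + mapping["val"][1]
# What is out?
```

Trace:
`mapping = {"z": [3, 16, 20], "val": [27, 22, 36]}` → mapping = {'z': [3, 16, 20], 'val': [27, 22, 36]}
`out = mapping["z"][1] + mapping["val"][1]` → out = 38
So out = 38

Answer: 38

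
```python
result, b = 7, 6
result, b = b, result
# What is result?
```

Trace:
`result, b = 7, 6` → result = 7; b = 6
`result, b = b, result` → result = 6; b = 7
So result = 6

Answer: 6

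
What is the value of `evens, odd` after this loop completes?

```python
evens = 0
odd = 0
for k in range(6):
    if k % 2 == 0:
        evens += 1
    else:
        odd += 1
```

Count evens and odds in range(6)
`evens, odd` takes the values: (0, 0) → (1, 0) → (1, 1) → (2, 1) → (2, 2) → (3, 2) → (3, 3)

Answer: 3, 3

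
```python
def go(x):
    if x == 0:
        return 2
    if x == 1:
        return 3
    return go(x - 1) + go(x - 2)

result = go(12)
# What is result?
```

Build up from base cases: go(0)=2, go(1)=3, go(2)=5, go(3)=8, go(4)=13, go(5)=21, go(6)=34, ..., go(12)=610

Answer: 610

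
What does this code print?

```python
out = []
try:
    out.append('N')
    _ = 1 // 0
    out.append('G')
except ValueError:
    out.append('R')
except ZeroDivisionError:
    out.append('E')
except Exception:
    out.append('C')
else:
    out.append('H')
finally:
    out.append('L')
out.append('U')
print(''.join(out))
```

Execution trace: 'N' (try body) → 'E' (except ZeroDivisionError) → 'L' (finally) → 'U' (after the try/except). Output: NELU

Answer: NELU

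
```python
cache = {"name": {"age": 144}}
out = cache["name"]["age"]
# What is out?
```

Trace:
`cache = {"name": {"age": 144}}` → cache = {'name': {'age': 144}}
`out = cache["name"]["age"]` → out = 144
So out = 144

Answer: 144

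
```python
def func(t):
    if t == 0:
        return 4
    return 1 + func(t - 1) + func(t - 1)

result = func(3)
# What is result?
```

func(t) = 1 + 2·func(t-1), func(0)=4. Closed form: (4+1)·2^3 - 1 = 39.

Answer: 39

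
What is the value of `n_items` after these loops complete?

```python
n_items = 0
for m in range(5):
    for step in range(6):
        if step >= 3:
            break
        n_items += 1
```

Inner breaks at 3, outer runs 5 times
`n_items` takes the values: 0 → 1 → 2 → 3 → 4 → 5 → 6 → 7 → 8 → 9 → 10 → 11 → 12 → 13 → 14 → 15

Answer: 15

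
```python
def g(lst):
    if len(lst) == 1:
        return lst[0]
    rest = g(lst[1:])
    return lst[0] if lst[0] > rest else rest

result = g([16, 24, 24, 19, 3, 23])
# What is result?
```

Recursive max over [16, 24, 24, 19, 3, 23] = 24

Answer: 24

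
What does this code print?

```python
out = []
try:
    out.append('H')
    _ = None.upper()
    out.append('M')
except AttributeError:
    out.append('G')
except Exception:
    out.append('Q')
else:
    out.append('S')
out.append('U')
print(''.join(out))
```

Execution trace: 'H' (try body) → 'G' (except AttributeError) → 'U' (after the try/except). Output: HGU

Answer: HGU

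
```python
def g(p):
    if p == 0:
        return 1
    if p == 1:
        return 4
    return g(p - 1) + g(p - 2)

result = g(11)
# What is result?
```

Build up from base cases: g(0)=1, g(1)=4, g(2)=5, g(3)=9, g(4)=14, g(5)=23, g(6)=37, ..., g(11)=411

Answer: 411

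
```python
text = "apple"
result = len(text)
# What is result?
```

Trace:
`text = "apple"` → text = 'apple'
`result = len(text)` → result = 5
So result = 5

Answer: 5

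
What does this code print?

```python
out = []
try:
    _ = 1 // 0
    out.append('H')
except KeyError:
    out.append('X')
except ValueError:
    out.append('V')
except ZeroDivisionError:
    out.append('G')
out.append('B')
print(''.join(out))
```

Execution trace: 'G' (except ZeroDivisionError) → 'B' (after the try/except). Output: GB

Answer: GB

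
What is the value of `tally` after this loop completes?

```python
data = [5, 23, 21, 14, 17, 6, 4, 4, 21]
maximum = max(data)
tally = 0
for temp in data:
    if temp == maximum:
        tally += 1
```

Count of max value 23 in [5, 23, 21, 14, 17, 6, 4, 4, 21]
`tally` takes the values: 0 → 1

Answer: 1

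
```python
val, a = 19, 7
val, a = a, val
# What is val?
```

Trace:
`val, a = 19, 7` → val = 19; a = 7
`val, a = a, val` → val = 7; a = 19
So val = 7

Answer: 7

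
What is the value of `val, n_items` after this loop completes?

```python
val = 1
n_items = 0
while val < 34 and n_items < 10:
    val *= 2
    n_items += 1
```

Double until >= 34 or 10 iterations
`val, n_items` takes the values: (1, 0) → (2, 0) → (2, 1) → (4, 1) → (4, 2) → (8, 2) → (8, 3) → (16, 3) → (16, 4) → (32, 4) → (32, 5) → (64, 5) → (64, 6)

Answer: 64, 6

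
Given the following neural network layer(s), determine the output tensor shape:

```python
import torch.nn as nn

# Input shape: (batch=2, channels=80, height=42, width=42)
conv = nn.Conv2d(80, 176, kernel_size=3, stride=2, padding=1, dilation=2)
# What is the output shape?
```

Input: (2, 80, 42, 42) -> Output: (2, 176, 20, 20)

Answer: (2, 176, 20, 20)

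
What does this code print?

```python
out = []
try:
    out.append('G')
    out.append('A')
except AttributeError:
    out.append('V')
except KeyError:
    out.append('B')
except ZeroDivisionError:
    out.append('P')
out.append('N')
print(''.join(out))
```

Execution trace: 'G' (try body) → 'A' (try body, no exception) → 'N' (after the try/except). Output: GAN

Answer: GAN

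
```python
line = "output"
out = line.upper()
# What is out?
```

Trace:
`line = "output"` → line = 'output'
`out = line.upper()` → out = 'OUTPUT'
So out = 'OUTPUT'

Answer: 'OUTPUT'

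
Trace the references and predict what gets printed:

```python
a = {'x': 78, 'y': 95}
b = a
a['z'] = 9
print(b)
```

Key concept: dict aliasing.
Step by step:
`a = {'x': 78, 'y': 95}` → a = {'x': 78, 'y': 95}
`b = a` → b = {'x': 78, 'y': 95} (same object as a)
`a['z'] = 9` → a = {'x': 78, 'y': 95, 'z': 9} (same object as b); b = {'x': 78, 'y': 95, 'z': 9} (same object as a)
`print(b)` → prints {'x': 78, 'y': 95, 'z': 9}

Answer: {'x': 78, 'y': 95, 'z': 9}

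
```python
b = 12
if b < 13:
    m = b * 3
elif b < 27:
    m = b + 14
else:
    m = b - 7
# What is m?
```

Trace:
`b = 12` → b = 12
`if b < 13: ...` → b < 13 is True → m = 36
So m = 36

Answer: 36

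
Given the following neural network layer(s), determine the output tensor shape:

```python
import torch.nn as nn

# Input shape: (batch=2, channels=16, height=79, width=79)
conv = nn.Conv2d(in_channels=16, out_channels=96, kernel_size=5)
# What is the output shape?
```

Input: (2, 16, 79, 79) -> Output: (2, 96, 75, 75)

Answer: (2, 96, 75, 75)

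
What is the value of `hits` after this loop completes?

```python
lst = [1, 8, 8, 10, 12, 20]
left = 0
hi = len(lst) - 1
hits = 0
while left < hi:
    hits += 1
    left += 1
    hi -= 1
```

Iterations until pointers meet (list length 6)
`hits` takes the values: 0 → 1 → 2 → 3

Answer: 3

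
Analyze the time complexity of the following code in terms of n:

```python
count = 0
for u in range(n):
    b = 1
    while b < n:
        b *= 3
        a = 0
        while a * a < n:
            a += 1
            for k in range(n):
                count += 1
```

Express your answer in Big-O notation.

Each loop level contributes: n × log n × √n × n. Multiplying the contributions gives O(n^2√n log n).

Answer: O(n^2√n log n)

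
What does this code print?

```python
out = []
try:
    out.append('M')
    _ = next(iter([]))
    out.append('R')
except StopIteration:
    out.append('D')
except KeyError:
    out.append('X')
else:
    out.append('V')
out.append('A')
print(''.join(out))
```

Execution trace: 'M' (try body) → 'D' (except StopIteration) → 'A' (after the try/except). Output: MDA

Answer: MDA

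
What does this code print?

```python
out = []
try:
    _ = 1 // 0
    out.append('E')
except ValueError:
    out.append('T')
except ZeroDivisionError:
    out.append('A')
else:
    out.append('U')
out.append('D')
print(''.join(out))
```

Execution trace: 'A' (except ZeroDivisionError) → 'D' (after the try/except). Output: AD

Answer: AD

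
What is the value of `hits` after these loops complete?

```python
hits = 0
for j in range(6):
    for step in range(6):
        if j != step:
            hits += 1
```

6² - 6 (exclude diagonal)
`hits` takes the values: 0 → 1 → 2 → 3 → 4 → 5 → 6 → 7 → 8 → 9 → 10 → 11 → 12 → 13 → 14 → 15 → 16 → 17 → 18 → 19 → 20 → 21 → 22 → 23 → 24 → 25 → 26 → 27 → 28 → 29 → 30

Answer: 30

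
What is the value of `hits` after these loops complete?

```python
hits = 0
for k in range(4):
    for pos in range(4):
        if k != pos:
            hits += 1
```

4² - 4 (exclude diagonal)
`hits` takes the values: 0 → 1 → 2 → 3 → 4 → 5 → 6 → 7 → 8 → 9 → 10 → 11 → 12

Answer: 12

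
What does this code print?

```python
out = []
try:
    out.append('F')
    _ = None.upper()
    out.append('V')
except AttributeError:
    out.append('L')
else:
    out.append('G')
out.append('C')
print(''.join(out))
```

Execution trace: 'F' (try body) → 'L' (except AttributeError) → 'C' (after the try/except). Output: FLC

Answer: FLC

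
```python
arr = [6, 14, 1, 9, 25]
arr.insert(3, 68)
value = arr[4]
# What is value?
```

Trace:
`arr = [6, 14, 1, 9, 25]` → arr = [6, 14, 1, 9, 25]
`arr.insert(3, 68)` → arr = [6, 14, 1, 68, 9, 25]
`value = arr[4]` → value = 9
So value = 9

Answer: 9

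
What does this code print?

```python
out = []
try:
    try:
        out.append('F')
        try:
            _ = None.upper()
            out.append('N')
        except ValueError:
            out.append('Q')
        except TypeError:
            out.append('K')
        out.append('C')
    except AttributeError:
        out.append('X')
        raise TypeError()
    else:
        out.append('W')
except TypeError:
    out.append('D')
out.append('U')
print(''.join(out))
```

Execution trace: 'F' (try body) → 'X' (except AttributeError) → 'D' (outer except TypeError) → 'U' (after the try/except). Output: FXDU

Answer: FXDU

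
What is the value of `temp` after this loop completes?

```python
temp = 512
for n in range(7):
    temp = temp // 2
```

Halve 7 times: 512 // 2^7 = 4
`temp` takes the values: 512 → 256 → 128 → 64 → 32 → 16 → 8 → 4

Answer: 4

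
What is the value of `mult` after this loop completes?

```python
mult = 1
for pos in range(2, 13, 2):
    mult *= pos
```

Product of even numbers 2 to 12
`mult` takes the values: 1 → 2 → 8 → 48 → 384 → 3840 → 46080

Answer: 46080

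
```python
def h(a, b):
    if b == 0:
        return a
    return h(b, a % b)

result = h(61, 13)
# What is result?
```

h(61, 13) -> h(13, 9) -> h(9, 4) -> h(4, 1) -> h(1, 0) -> 1

Answer: 1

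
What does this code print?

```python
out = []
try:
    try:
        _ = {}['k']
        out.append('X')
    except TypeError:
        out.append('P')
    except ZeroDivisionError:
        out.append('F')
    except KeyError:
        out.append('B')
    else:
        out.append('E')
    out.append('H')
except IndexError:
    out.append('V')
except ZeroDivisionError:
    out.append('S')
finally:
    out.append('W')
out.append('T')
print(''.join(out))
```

Execution trace: 'B' (inner except KeyError) → 'H' (try body, no exception) → 'W' (finally) → 'T' (after the try/except). Output: BHWT

Answer: BHWT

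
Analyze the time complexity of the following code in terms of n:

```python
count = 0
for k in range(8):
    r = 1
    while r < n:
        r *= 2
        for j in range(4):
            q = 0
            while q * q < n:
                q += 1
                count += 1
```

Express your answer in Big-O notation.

Each loop level contributes: 1 × log n × 1 × √n. Multiplying the contributions gives O(√n log n).

Answer: O(√n log n)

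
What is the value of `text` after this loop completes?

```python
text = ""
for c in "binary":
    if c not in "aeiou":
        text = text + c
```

Remove vowels from 'binary'
`text` takes the values: "" → "b" → "bn" → "bnr" → "bnry"

Answer: "bnry"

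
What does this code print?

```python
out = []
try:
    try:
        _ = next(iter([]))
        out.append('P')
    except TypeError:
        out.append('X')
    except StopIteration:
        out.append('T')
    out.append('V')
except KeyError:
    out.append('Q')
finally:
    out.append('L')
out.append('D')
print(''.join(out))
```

Execution trace: 'T' (inner except StopIteration) → 'V' (try body, no exception) → 'L' (finally) → 'D' (after the try/except). Output: TVLD

Answer: TVLD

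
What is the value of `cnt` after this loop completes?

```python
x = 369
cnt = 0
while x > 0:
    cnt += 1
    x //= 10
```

Count digits by repeated division by 10
`cnt` takes the values: 0 → 1 → 2 → 3

Answer: 3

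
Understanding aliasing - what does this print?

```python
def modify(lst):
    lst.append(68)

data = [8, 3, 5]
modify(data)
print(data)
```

Key concept: function modifies passed list.
Step by step:
`data = [8, 3, 5]` → data = [8, 3, 5]
`modify(data)` → data = [8, 3, 5, 68]
`print(data)` → prints [8, 3, 5, 68]

Answer: [8, 3, 5, 68]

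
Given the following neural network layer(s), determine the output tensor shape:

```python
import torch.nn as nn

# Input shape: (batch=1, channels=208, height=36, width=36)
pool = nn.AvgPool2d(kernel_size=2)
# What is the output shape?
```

Input: (1, 208, 36, 36) -> Output: (1, 208, 18, 18)

Answer: (1, 208, 18, 18)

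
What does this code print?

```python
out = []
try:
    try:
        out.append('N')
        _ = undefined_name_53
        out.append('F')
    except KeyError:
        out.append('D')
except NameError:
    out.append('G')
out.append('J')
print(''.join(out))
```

Execution trace: 'N' (try body) → 'G' (outer except NameError) → 'J' (after the try/except). Output: NGJ

Answer: NGJ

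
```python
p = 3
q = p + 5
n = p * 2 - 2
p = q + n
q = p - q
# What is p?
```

Trace:
`p = 3` → p = 3
`q = p + 5` → q = 8
`n = p * 2 - 2` → n = 4
`p = q + n` → p = 12
`q = p - q` → q = 4
So p = 12

Answer: 12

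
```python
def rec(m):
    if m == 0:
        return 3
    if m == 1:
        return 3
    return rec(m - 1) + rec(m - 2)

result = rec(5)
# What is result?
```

Build up from base cases: rec(0)=3, rec(1)=3, rec(2)=6, rec(3)=9, rec(4)=15, rec(5)=24

Answer: 24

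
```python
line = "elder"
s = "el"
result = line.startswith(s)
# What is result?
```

Trace:
`line = "elder"` → line = 'elder'
`s = "el"` → s = 'el'
`result = line.startswith(s)` → result = True
So result = True

Answer: True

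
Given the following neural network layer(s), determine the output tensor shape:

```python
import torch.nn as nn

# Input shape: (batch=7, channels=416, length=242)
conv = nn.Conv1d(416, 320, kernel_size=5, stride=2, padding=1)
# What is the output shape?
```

Input: (7, 416, 242) -> Output: (7, 320, 120)

Answer: (7, 320, 120)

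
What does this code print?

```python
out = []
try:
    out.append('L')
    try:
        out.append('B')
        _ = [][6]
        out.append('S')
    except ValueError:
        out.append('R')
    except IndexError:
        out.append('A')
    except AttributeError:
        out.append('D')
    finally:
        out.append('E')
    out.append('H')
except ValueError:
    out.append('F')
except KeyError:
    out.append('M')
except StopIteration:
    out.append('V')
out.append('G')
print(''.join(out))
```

Execution trace: 'L' (try body) → 'B' (inner try body) → 'A' (inner except IndexError) → 'E' (inner finally) → 'H' (try body, no exception) → 'G' (after the try/except). Output: LBAEHG

Answer: LBAEHG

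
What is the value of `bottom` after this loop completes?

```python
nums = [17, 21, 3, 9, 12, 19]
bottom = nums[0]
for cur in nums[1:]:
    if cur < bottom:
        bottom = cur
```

Minimum of [17, 21, 3, 9, 12, 19]
`bottom` takes the values: 17 → 3

Answer: 3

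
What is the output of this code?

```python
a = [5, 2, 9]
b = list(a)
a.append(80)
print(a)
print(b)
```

Key concept: list() constructor creates copy.
Step by step:
`a = [5, 2, 9]` → a = [5, 2, 9]
`b = list(a)` → b = [5, 2, 9]
`a.append(80)` → a = [5, 2, 9, 80]
`print(a)` → prints [5, 2, 9, 80]
`print(b)` → prints [5, 2, 9]

Answer:
[5, 2, 9, 80]
[5, 2, 9]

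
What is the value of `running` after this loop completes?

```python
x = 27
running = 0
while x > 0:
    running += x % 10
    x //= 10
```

Sum digits of 27
`running` takes the values: 0 → 7 → 9

Answer: 9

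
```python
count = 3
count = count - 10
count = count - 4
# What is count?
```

Trace:
`count = 3` → count = 3
`count = count - 10` → count = -7
`count = count - 4` → count = -11
So count = -11

Answer: -11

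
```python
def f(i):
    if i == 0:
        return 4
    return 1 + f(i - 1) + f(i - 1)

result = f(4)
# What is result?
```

f(i) = 1 + 2·f(i-1), f(0)=4. Closed form: (4+1)·2^4 - 1 = 79.

Answer: 79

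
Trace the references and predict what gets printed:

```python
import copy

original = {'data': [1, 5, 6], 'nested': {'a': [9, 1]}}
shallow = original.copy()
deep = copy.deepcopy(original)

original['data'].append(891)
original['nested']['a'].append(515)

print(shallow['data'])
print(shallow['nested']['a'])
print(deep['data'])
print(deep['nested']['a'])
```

Key concept: comparing shallow vs deep copy.
Step by step:
`original = {'data': [1, 5, 6], 'nested': {'a': [9, 1]}}` → original = {'data': [1, 5, 6], 'nested': {'a': [9, 1]}}
`shallow = original.copy()` → shallow = {'data': [1, 5, 6], 'nested': {'a': [9, 1]}}
`deep = copy.deepcopy(original)` → deep = {'data': [1, 5, 6], 'nested': {'a': [9, 1]}}
`original['data'].append(891)` → original = {'data': [1, 5, 6, 891], 'nested': {'a': [9, 1]}}; shallow = {'data': [1, 5, 6, 891], 'nested': {'a': [9, 1]}}
`original['nested']['a'].append(515)` → original = {'data': [1, 5, 6, 891], 'nested': {'a': [9, 1, 515]}}; shallow = {'data': [1, 5, 6, 891], 'nested': {'a': [9, 1, 515]}}
`print(shallow['data'])` → prints [1, 5, 6, 891]
`print(shallow['nested']['a'])` → prints [9, 1, 515]
`print(deep['data'])` → prints [1, 5, 6]
`print(deep['nested']['a'])` → prints [9, 1]

Answer:
[1, 5, 6, 891]
[9, 1, 515]
[1, 5, 6]
[9, 1]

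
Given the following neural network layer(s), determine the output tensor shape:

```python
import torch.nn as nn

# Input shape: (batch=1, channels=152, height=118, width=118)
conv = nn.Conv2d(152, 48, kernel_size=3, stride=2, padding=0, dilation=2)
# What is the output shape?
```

Input: (1, 152, 118, 118) -> Output: (1, 48, 57, 57)

Answer: (1, 48, 57, 57)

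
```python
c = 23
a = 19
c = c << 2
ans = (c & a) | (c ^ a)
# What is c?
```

Trace:
`c = 23` → c = 23
`a = 19` → a = 19
`c = c << 2` → c = 92
`ans = (c & a) | (c ^ a)` → ans = 95
So c = 92

Answer: 92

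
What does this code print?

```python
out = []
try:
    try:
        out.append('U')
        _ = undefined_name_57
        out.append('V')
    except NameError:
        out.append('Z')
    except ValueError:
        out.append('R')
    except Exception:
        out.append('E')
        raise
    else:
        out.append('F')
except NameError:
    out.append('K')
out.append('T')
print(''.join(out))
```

Execution trace: 'U' (inner try body) → 'Z' (inner except NameError) → 'T' (after the try/except). Output: UZT

Answer: UZT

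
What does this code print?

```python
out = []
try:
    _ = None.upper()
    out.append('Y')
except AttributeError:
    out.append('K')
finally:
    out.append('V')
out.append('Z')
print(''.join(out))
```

Execution trace: 'K' (except AttributeError) → 'V' (finally) → 'Z' (after the try/except). Output: KVZ

Answer: KVZ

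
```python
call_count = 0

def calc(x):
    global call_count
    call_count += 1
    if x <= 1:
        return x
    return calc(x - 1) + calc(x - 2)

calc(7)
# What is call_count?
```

Calls(x) = 1 + Calls(x-1) + Calls(x-2); Calls(0)=Calls(1)=1. For x=7 this gives 41.

Answer: 41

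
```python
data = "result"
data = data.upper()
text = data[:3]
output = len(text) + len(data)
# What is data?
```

Trace:
`data = "result"` → data = 'result'
`data = data.upper()` → data = 'RESULT'
`text = data[:3]` → text = 'RES'
`output = len(text) + len(data)` → output = 9
So data = 'RESULT'

Answer: 'RESULT'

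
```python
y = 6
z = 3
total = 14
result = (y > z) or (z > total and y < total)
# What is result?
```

Trace:
`y = 6` → y = 6
`z = 3` → z = 3
`total = 14` → total = 14
`result = (y > z) or (z > total and y < total)` → result = True
So result = True

Answer: True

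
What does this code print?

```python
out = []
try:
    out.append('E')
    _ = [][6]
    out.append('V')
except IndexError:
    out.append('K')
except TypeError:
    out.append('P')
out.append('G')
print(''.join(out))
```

Execution trace: 'E' (try body) → 'K' (except IndexError) → 'G' (after the try/except). Output: EKG

Answer: EKG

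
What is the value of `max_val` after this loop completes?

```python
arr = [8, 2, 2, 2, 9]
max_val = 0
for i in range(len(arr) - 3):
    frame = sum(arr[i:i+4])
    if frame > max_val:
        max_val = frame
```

Max sum of 4-element window in [8, 2, 2, 2, 9]
`max_val` takes the values: 0 → 14 → 15

Answer: 15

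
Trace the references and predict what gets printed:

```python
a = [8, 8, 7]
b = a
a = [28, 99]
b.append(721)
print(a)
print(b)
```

Key concept: rebinding vs mutation: a is rebound to a new list, b still points at the original.
Step by step:
`a = [8, 8, 7]` → a = [8, 8, 7]
`b = a` → b = [8, 8, 7] (same object as a)
`a = [28, 99]` → a = [28, 99]
`b.append(721)` → b = [8, 8, 7, 721]
`print(a)` → prints [28, 99]
`print(b)` → prints [8, 8, 7, 721]

Answer:
[28, 99]
[8, 8, 7, 721]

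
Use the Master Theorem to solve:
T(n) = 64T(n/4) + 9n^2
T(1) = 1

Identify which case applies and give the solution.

a=64, b=4, f(n)=9n^2. log_4(64) = 3. Since c=2 < 3, Case 1 applies: T(n) = Θ(n^log_b(a)) = O(n^3).

Answer: O(n^3) - Case 1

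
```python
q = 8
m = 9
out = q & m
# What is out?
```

Trace:
`q = 8` → q = 8
`m = 9` → m = 9
`out = q & m` → out = 8
So out = 8

Answer: 8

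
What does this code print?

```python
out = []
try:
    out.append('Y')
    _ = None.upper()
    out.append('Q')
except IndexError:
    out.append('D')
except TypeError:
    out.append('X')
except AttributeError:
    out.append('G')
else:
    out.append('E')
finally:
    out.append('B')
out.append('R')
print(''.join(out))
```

Execution trace: 'Y' (try body) → 'G' (except AttributeError) → 'B' (finally) → 'R' (after the try/except). Output: YGBR

Answer: YGBR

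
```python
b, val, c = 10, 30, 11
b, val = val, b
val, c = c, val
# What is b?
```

Trace:
`b, val, c = 10, 30, 11` → b = 10; val = 30; c = 11
`b, val = val, b` → b = 30; val = 10
`val, c = c, val` → val = 11; c = 10
So b = 30

Answer: 30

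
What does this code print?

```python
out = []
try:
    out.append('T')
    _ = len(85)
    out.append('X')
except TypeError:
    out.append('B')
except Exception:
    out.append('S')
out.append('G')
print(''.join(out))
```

Execution trace: 'T' (try body) → 'B' (except TypeError) → 'G' (after the try/except). Output: TBG

Answer: TBG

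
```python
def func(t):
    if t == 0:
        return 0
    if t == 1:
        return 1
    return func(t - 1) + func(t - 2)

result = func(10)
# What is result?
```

Build up from base cases: func(0)=0, func(1)=1, func(2)=1, func(3)=2, func(4)=3, func(5)=5, func(6)=8, ..., func(10)=55

Answer: 55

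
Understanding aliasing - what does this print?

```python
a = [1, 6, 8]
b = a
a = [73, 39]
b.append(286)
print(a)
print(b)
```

Key concept: rebinding vs mutation: a is rebound to a new list, b still points at the original.
Step by step:
`a = [1, 6, 8]` → a = [1, 6, 8]
`b = a` → b = [1, 6, 8] (same object as a)
`a = [73, 39]` → a = [73, 39]
`b.append(286)` → b = [1, 6, 8, 286]
`print(a)` → prints [73, 39]
`print(b)` → prints [1, 6, 8, 286]

Answer:
[73, 39]
[1, 6, 8, 286]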